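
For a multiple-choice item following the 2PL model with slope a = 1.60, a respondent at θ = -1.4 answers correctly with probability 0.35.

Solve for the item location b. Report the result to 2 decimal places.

P(θ) = 1 / (1 + exp(−a(θ − b)))
logit(0.35) = ln(0.35/0.65) = -0.6190
b = θ − logit/(a) = -1.4 − (-0.6190)/1.6000 = -1.0131

-1.01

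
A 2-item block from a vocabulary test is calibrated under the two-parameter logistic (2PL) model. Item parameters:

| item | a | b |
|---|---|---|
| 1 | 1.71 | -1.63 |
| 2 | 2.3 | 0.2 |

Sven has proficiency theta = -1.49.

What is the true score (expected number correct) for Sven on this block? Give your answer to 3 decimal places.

P(theta) = 1 / (1 + exp(−a(theta − b)))
P_1 = 1/(1+e^{-0.2394}) = 0.5596
P_2 = 1/(1+e^{3.8870}) = 0.0201
E[score] = 0.5596 + 0.0201 = 0.5797

0.580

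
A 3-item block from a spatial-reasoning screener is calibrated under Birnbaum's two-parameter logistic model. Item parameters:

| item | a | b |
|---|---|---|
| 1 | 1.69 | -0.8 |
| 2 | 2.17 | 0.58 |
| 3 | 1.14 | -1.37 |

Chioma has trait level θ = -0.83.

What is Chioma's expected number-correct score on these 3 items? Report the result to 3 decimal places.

P(θ) = 1 / (1 + exp(−a(θ − b)))
P_1 = 1/(1+e^{0.0507}) = 0.4873
P_2 = 1/(1+e^{3.0597}) = 0.0448
P_3 = 1/(1+e^{-0.6156}) = 0.6492
E[score] = 0.4873 + 0.0448 + 0.6492 = 1.1813

1.181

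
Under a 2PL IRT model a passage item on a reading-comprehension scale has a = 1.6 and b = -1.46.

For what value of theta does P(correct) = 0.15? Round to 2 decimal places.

-2.54

P(theta) = 1 / (1 + exp(−a(theta − b)))
logit = ln(0.1500/0.8500) = -1.7346
theta = b + logit/(a) = -1.46 + (-1.7346)/1.6000 = -2.5441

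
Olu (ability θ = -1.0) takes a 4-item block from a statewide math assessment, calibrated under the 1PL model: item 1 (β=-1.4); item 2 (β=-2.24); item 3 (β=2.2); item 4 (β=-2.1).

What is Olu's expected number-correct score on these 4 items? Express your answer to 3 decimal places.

2.164

P(θ) = 1 / (1 + exp(−(θ − β)))
P_1 = 1/(1+e^{-0.4000}) = 0.5987
P_2 = 1/(1+e^{-1.2400}) = 0.7756
P_3 = 1/(1+e^{3.2000}) = 0.0392
P_4 = 1/(1+e^{-1.1000}) = 0.7503
E[score] = 0.5987 + 0.7756 + 0.0392 + 0.7503 = 2.1637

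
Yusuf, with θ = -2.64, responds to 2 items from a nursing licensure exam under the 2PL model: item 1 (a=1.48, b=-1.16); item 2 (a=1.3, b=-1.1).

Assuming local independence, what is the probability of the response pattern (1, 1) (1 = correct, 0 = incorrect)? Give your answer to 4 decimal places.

0.0120

P(θ) = 1 / (1 + exp(−a(θ − b)))
P_1 = 1/(1+e^{2.1904}) = 0.1006
P_2 = 1/(1+e^{2.0020}) = 0.1190
L = P_1 × P_2 = 0.1006 × 0.1190 = 0.01197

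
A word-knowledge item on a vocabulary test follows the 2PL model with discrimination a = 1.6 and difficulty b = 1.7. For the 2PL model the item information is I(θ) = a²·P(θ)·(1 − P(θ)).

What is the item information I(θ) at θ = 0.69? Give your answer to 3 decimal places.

0.354

P = 1/(1+e^{1.6160}) = 0.1658
P(1−P) = 0.1658 × 0.8342 = 0.1383
I = a² × P(1−P) = 1.6² × 0.1383 = 0.35400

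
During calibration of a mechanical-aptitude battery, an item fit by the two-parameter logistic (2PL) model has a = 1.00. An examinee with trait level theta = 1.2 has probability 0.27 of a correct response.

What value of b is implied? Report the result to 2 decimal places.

P(theta) = 1 / (1 + exp(−a(theta − b)))
logit(0.27) = ln(0.27/0.73) = -0.9946
b = theta − logit/(a) = 1.2 − (-0.9946)/1.0000 = 2.1946

2.19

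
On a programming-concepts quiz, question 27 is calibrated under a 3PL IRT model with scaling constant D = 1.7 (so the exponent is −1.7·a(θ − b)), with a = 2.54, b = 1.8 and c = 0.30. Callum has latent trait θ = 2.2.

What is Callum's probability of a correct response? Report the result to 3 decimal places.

P(θ) = c + (1 − c) · 1 / (1 + exp(−D·a(θ − b)))
Exponent: 1.7 × 2.54 × (2.2 − 1.8) = 1.7272
1/(1 + e^{-1.7272}) = 0.8491
P = 0.30 + 0.70 × 0.8491 = 0.8943

0.894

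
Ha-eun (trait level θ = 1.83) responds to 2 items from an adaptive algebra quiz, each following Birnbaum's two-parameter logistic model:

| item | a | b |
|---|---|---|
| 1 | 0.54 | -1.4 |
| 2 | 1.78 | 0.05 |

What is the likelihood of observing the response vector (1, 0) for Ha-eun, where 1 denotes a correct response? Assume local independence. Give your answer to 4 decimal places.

0.0344

P(θ) = 1 / (1 + exp(−a(θ − b)))
P_1 = 1/(1+e^{-1.7442}) = 0.8512
P_2 = 1/(1+e^{-3.1684}) = 0.9596
L = P_1 × (1−P_2) = 0.8512 × 0.0404 = 0.03437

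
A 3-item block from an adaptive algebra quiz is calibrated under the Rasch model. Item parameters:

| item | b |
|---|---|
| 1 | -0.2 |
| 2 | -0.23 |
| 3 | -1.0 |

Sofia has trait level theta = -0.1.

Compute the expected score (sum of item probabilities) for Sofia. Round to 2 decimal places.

P(theta) = 1 / (1 + exp(−(theta − b)))
P_1 = 1/(1+e^{-0.1000}) = 0.5250
P_2 = 1/(1+e^{-0.1300}) = 0.5325
P_3 = 1/(1+e^{-0.9000}) = 0.7109
E[score] = 0.5250 + 0.5325 + 0.7109 = 1.7684

1.77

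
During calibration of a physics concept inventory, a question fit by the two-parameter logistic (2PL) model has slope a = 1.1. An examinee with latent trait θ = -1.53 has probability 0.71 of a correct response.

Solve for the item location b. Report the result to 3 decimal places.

-2.344

P(θ) = 1 / (1 + exp(−a(θ − b)))
logit(0.71) = ln(0.71/0.29) = 0.8954
b = θ − logit/(a) = -1.53 − 0.8954/1.1000 = -2.3440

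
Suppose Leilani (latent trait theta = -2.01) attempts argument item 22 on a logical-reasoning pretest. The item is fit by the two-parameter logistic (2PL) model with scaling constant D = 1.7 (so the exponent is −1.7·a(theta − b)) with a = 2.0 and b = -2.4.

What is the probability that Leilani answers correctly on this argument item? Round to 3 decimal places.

P(theta) = 1 / (1 + exp(−D·a(theta − b)))
Exponent: 1.7 × 2.0 × (-2.01 − (-2.4)) = 1.3260
1/(1 + e^{-1.3260}) = 0.7902
P = 0.7902

0.790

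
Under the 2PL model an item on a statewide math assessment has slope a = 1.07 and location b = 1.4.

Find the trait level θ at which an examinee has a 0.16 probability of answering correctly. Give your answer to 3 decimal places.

P(θ) = 1 / (1 + exp(−a(θ − b)))
logit = ln(0.1600/0.8400) = -1.6582
θ = b + logit/(a) = 1.4 + (-1.6582)/1.0700 = -0.1497

-0.150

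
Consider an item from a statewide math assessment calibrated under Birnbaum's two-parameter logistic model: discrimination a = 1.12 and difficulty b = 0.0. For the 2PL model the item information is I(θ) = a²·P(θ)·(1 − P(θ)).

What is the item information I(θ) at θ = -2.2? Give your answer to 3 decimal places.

0.091

P = 1/(1+e^{2.4640}) = 0.0784
P(1−P) = 0.0784 × 0.9216 = 0.0723
I = a² × P(1−P) = 1.12² × 0.0723 = 0.09066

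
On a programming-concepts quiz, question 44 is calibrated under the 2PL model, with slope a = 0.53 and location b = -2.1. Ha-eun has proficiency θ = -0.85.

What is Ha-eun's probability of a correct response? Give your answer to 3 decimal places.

P(θ) = 1 / (1 + exp(−a(θ − b)))
Exponent: 0.53 × (-0.85 − (-2.1)) = 0.6625
1/(1 + e^{-0.6625}) = 0.6598

0.660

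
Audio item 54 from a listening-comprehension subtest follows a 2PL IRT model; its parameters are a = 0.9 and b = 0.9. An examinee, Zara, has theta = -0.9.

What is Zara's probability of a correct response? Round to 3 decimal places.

0.165

P(theta) = 1 / (1 + exp(−a(theta − b)))
Exponent: 0.9 × (-0.9 − 0.9) = -1.6200
1/(1 + e^{1.6200}) = 0.1652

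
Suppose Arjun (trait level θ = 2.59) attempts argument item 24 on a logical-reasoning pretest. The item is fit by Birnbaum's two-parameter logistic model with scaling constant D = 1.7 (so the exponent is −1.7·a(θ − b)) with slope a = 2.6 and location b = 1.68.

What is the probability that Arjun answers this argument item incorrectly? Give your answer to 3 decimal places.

P(θ) = 1 / (1 + exp(−D·a(θ − b)))
Exponent: 1.7 × 2.6 × (2.59 − 1.68) = 4.0222
1/(1 + e^{-4.0222}) = 0.9824
P = 0.9824
P(incorrect) = 1 − 0.9824 = 0.0176

0.018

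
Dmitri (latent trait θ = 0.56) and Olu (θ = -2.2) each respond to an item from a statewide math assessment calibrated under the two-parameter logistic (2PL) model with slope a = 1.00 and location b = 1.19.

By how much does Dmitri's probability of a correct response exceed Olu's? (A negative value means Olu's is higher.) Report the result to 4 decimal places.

P(θ) = 1 / (1 + exp(−a(θ − b)))
P(Dmitri) = 0.3475  [exponent -0.6300]
P(Olu) = 0.0326  [exponent -3.3900]
Difference = 0.3475 − 0.0326 = 0.3149

0.3149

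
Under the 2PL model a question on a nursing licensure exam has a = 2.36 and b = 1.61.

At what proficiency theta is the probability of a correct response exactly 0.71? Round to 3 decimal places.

1.989

P(theta) = 1 / (1 + exp(−a(theta − b)))
logit = ln(0.7100/0.2900) = 0.8954
theta = b + logit/(a) = 1.61 + 0.8954/2.3600 = 1.9894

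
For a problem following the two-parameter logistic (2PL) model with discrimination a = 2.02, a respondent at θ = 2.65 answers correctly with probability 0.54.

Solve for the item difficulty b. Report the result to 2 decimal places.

P(θ) = 1 / (1 + exp(−a(θ − b)))
logit(0.54) = ln(0.54/0.46) = 0.1603
b = θ − logit/(a) = 2.65 − 0.1603/2.0200 = 2.5706

2.57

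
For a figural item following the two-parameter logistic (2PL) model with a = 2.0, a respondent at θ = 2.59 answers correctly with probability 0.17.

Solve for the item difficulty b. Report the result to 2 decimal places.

3.38

P(θ) = 1 / (1 + exp(−a(θ − b)))
logit(0.17) = ln(0.17/0.83) = -1.5856
b = θ − logit/(a) = 2.59 − (-1.5856)/2.0000 = 3.3828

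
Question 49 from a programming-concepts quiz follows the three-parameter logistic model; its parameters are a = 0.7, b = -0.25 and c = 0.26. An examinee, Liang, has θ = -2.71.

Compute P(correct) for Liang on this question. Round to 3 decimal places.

0.372

P(θ) = c + (1 − c) · 1 / (1 + exp(−a(θ − b)))
Exponent: 0.7 × (-2.71 − (-0.25)) = -1.7220
1/(1 + e^{1.7220}) = 0.1516
P = 0.26 + 0.74 × 0.1516 = 0.3722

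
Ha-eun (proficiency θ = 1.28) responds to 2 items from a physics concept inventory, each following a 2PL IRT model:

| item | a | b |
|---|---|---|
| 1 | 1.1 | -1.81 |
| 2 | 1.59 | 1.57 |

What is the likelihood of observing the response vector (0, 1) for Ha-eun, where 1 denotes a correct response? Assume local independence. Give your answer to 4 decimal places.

P(θ) = 1 / (1 + exp(−a(θ − b)))
P_1 = 1/(1+e^{-3.3990}) = 0.9677
P_2 = 1/(1+e^{0.4611}) = 0.3867
L = (1−P_1) × P_2 = 0.0323 × 0.3867 = 0.01250

0.0125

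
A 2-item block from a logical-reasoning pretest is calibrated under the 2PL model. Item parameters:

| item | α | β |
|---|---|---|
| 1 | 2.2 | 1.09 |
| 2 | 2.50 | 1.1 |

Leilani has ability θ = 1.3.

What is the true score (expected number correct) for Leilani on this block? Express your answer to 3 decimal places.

1.236

P(θ) = 1 / (1 + exp(−α(θ − β)))
P_1 = 1/(1+e^{-0.4620}) = 0.6135
P_2 = 1/(1+e^{-0.5000}) = 0.6225
E[score] = 0.6135 + 0.6225 = 1.2359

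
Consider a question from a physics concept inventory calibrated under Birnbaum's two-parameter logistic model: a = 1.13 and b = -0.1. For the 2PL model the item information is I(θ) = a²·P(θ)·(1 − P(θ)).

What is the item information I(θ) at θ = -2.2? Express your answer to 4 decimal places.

P = 1/(1+e^{2.3730}) = 0.0853
P(1−P) = 0.0853 × 0.9147 = 0.0780
I = a² × P(1−P) = 1.13² × 0.0780 = 0.09958

0.0996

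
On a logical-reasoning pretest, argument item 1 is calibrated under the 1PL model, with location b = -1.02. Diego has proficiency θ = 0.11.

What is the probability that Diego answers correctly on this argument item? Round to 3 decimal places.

P(θ) = 1 / (1 + exp(−(θ − b)))
Exponent: (0.11 − (-1.02)) = 1.1300
1/(1 + e^{-1.1300}) = 0.7558
P = 0.7558

0.756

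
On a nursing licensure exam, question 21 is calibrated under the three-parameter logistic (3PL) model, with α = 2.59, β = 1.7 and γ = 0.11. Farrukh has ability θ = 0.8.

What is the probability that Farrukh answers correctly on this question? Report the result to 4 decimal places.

0.1888

P(θ) = γ + (1 − γ) · 1 / (1 + exp(−α(θ − β)))
Exponent: 2.59 × (0.8 − 1.7) = -2.3310
1/(1 + e^{2.3310}) = 0.0886
P = 0.11 + 0.89 × 0.0886 = 0.1888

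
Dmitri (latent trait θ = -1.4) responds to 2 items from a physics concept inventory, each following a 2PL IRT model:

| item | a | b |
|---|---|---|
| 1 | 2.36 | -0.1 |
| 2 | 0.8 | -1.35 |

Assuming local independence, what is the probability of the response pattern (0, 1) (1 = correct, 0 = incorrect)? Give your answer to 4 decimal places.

0.4682

P(θ) = 1 / (1 + exp(−a(θ − b)))
P_1 = 1/(1+e^{3.0680}) = 0.0444
P_2 = 1/(1+e^{0.0400}) = 0.4900
L = (1−P_1) × P_2 = 0.9556 × 0.4900 = 0.46822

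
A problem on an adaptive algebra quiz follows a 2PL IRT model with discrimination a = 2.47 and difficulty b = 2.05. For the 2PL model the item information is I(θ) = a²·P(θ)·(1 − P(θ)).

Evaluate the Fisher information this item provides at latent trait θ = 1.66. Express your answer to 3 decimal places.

1.220

P = 1/(1+e^{0.9633}) = 0.2762
P(1−P) = 0.2762 × 0.7238 = 0.1999
I = a² × P(1−P) = 2.47² × 0.1999 = 1.21970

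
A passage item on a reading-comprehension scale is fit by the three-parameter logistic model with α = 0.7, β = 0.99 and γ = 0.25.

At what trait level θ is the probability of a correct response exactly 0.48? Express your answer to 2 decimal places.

-0.18

P(θ) = γ + (1 − γ) · 1 / (1 + exp(−α(θ − β)))
Remove guessing floor: (0.48 − 0.25)/(1 − 0.25) = 0.3067
logit = ln(0.3067/0.6933) = -0.8157
θ = β + logit/(α) = 0.99 + (-0.8157)/0.7000 = -0.1754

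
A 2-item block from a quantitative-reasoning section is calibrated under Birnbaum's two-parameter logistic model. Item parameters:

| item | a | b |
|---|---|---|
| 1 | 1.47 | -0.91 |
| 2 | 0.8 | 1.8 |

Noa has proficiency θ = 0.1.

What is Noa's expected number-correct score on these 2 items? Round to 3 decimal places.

P(θ) = 1 / (1 + exp(−a(θ − b)))
P_1 = 1/(1+e^{-1.4847}) = 0.8153
P_2 = 1/(1+e^{1.3600}) = 0.2042
E[score] = 0.8153 + 0.2042 = 1.0195

1.020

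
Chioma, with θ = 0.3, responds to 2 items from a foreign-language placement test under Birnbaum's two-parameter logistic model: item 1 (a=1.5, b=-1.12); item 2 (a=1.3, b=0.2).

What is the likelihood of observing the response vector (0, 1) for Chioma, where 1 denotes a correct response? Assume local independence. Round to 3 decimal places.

0.057

P(θ) = 1 / (1 + exp(−a(θ − b)))
P_1 = 1/(1+e^{-2.1300}) = 0.8938
P_2 = 1/(1+e^{-0.1300}) = 0.5325
L = (1−P_1) × P_2 = 0.1062 × 0.5325 = 0.05655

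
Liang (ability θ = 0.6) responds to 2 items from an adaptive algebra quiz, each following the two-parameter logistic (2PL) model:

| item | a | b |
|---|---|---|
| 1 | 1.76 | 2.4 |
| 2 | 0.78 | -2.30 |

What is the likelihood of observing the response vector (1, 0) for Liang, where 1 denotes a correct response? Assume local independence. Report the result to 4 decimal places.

P(θ) = 1 / (1 + exp(−a(θ − b)))
P_1 = 1/(1+e^{3.1680}) = 0.0404
P_2 = 1/(1+e^{-2.2620}) = 0.9057
L = P_1 × (1−P_2) = 0.0404 × 0.0943 = 0.00381

0.0038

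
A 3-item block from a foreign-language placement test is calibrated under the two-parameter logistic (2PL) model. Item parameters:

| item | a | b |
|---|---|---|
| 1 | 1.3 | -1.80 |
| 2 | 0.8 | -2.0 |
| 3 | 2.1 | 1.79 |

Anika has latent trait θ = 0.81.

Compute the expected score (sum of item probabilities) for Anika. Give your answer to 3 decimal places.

1.985

P(θ) = 1 / (1 + exp(−a(θ − b)))
P_1 = 1/(1+e^{-3.3930}) = 0.9675
P_2 = 1/(1+e^{-2.2480}) = 0.9045
P_3 = 1/(1+e^{2.0580}) = 0.1132
E[score] = 0.9675 + 0.9045 + 0.1132 = 1.9852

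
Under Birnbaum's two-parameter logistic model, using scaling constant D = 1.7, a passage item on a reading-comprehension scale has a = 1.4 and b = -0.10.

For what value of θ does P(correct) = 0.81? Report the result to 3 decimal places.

P(θ) = 1 / (1 + exp(−D·a(θ − b)))
logit = ln(0.8100/0.1900) = 1.4500
θ = b + logit/(1.7·a) = -0.10 + 1.4500/2.3800 = 0.5092

0.509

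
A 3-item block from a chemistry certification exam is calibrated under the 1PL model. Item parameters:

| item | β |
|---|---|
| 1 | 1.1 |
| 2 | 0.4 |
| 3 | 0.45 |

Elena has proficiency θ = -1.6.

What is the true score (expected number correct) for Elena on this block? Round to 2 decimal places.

P(θ) = 1 / (1 + exp(−(θ − β)))
P_1 = 1/(1+e^{2.7000}) = 0.0630
P_2 = 1/(1+e^{2.0000}) = 0.1192
P_3 = 1/(1+e^{2.0500}) = 0.1141
E[score] = 0.0630 + 0.1192 + 0.1141 = 0.2962

0.30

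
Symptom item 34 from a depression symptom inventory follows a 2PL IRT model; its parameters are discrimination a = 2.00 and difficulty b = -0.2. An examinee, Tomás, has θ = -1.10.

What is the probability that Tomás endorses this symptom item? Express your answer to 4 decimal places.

P(θ) = 1 / (1 + exp(−a(θ − b)))
Exponent: 2.00 × (-1.10 − (-0.2)) = -1.8000
1/(1 + e^{1.8000}) = 0.1419

0.1419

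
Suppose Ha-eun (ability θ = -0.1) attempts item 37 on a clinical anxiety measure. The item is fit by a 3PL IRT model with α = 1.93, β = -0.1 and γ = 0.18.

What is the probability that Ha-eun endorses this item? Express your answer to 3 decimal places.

P(θ) = γ + (1 − γ) · 1 / (1 + exp(−α(θ − β)))
Exponent: 1.93 × (-0.1 − (-0.1)) = 0.0000
1/(1 + e^{0.0000}) = 0.5000
P = 0.18 + 0.82 × 0.5000 = 0.5900

0.590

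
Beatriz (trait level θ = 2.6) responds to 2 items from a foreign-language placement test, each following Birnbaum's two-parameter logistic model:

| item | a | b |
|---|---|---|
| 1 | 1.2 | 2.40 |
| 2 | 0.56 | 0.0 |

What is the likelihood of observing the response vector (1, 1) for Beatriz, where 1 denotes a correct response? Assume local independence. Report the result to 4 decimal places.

0.4539

P(θ) = 1 / (1 + exp(−a(θ − b)))
P_1 = 1/(1+e^{-0.2400}) = 0.5597
P_2 = 1/(1+e^{-1.4560}) = 0.8109
L = P_1 × P_2 = 0.5597 × 0.8109 = 0.45388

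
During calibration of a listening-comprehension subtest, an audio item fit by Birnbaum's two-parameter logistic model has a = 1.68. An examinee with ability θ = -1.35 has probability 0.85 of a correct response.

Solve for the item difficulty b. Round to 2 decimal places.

P(θ) = 1 / (1 + exp(−a(θ − b)))
logit(0.85) = ln(0.85/0.15) = 1.7346
b = θ − logit/(a) = -1.35 − 1.7346/1.6800 = -2.3825

-2.38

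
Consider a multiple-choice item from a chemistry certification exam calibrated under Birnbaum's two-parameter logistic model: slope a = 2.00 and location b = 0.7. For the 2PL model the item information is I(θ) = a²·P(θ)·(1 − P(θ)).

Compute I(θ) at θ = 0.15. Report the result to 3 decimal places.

P = 1/(1+e^{1.1000}) = 0.2497
P(1−P) = 0.2497 × 0.7503 = 0.1874
I = a² × P(1−P) = 2.00² × 0.1874 = 0.74948

0.749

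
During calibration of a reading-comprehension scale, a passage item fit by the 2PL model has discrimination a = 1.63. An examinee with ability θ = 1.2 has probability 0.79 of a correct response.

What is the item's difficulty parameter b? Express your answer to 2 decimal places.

P(θ) = 1 / (1 + exp(−a(θ − b)))
logit(0.79) = ln(0.79/0.21) = 1.3249
b = θ − logit/(a) = 1.2 − 1.3249/1.6300 = 0.3872

0.39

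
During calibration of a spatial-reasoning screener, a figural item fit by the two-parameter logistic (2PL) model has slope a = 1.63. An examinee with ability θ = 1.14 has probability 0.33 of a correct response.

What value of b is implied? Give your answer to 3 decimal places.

1.574

P(θ) = 1 / (1 + exp(−a(θ − b)))
logit(0.33) = ln(0.33/0.67) = -0.7082
b = θ − logit/(a) = 1.14 − (-0.7082)/1.6300 = 1.5745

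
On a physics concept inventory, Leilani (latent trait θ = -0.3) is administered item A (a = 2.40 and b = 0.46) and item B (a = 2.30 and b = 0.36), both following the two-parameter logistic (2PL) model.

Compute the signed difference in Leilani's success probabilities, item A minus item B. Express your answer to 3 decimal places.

-0.041

P(θ) = 1 / (1 + exp(−a(θ − b)))
P_A = 0.1390
P_B = 0.1798
P_A − P_B = -0.0408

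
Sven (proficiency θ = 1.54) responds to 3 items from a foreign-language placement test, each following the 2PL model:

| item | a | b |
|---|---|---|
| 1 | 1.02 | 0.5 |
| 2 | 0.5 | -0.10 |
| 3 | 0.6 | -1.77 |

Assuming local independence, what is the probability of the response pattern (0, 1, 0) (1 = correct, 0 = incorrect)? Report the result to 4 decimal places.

0.0215

P(θ) = 1 / (1 + exp(−a(θ − b)))
P_1 = 1/(1+e^{-1.0608}) = 0.7428
P_2 = 1/(1+e^{-0.8200}) = 0.6942
P_3 = 1/(1+e^{-1.9860}) = 0.8793
L = (1−P_1) × P_2 × (1−P_3) = 0.2572 × 0.6942 × 0.1207 = 0.02154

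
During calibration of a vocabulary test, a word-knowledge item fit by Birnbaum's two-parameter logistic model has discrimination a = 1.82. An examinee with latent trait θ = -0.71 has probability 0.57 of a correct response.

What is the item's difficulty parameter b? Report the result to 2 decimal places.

P(θ) = 1 / (1 + exp(−a(θ − b)))
logit(0.57) = ln(0.57/0.43) = 0.2819
b = θ − logit/(a) = -0.71 − 0.2819/1.8200 = -0.8649

-0.86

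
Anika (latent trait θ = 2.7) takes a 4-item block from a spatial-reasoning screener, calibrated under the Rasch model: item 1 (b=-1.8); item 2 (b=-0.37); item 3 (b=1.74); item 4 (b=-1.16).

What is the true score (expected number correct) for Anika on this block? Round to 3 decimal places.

3.647

P(θ) = 1 / (1 + exp(−(θ − b)))
P_1 = 1/(1+e^{-4.5000}) = 0.9890
P_2 = 1/(1+e^{-3.0700}) = 0.9556
P_3 = 1/(1+e^{-0.9600}) = 0.7231
P_4 = 1/(1+e^{-3.8600}) = 0.9794
E[score] = 0.9890 + 0.9556 + 0.7231 + 0.9794 = 3.6471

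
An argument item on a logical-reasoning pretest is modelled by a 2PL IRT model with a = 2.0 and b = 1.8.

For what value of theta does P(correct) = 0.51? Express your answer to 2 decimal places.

P(theta) = 1 / (1 + exp(−a(theta − b)))
logit = ln(0.5100/0.4900) = 0.0400
theta = b + logit/(a) = 1.8 + 0.0400/2.0000 = 1.8200

1.82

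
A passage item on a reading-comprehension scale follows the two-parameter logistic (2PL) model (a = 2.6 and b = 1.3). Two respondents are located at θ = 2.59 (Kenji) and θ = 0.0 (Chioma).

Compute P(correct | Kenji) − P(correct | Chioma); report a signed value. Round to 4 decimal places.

P(θ) = 1 / (1 + exp(−a(θ − b)))
P(Kenji) = 0.9662  [exponent 3.3540]
P(Chioma) = 0.0329  [exponent -3.3800]
Difference = 0.9662 − 0.0329 = 0.9333

0.9333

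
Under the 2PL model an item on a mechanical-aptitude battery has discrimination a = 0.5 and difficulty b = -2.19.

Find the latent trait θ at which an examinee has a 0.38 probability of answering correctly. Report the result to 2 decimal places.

-3.17

P(θ) = 1 / (1 + exp(−a(θ − b)))
logit = ln(0.3800/0.6200) = -0.4895
θ = b + logit/(a) = -2.19 + (-0.4895)/0.5000 = -3.1691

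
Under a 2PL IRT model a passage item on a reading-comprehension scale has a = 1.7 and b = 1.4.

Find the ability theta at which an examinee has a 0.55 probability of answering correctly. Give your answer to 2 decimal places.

1.52

P(theta) = 1 / (1 + exp(−a(theta − b)))
logit = ln(0.5500/0.4500) = 0.2007
theta = b + logit/(a) = 1.4 + 0.2007/1.7000 = 1.5180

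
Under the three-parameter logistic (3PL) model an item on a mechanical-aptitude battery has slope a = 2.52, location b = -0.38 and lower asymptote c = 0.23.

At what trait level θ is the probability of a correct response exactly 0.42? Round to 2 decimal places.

-0.82

P(θ) = c + (1 − c) · 1 / (1 + exp(−a(θ − b)))
Remove guessing floor: (0.42 − 0.23)/(1 − 0.23) = 0.2468
logit = ln(0.2468/0.7532) = -1.1160
θ = b + logit/(a) = -0.38 + (-1.1160)/2.5200 = -0.8229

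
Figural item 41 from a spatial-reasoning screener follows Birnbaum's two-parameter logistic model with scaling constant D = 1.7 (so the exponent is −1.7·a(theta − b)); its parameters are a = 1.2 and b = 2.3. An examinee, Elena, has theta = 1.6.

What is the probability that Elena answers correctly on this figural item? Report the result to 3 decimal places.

P(theta) = 1 / (1 + exp(−D·a(theta − b)))
Exponent: 1.7 × 1.2 × (1.6 − 2.3) = -1.4280
1/(1 + e^{1.4280}) = 0.1934
P = 0.1934

0.193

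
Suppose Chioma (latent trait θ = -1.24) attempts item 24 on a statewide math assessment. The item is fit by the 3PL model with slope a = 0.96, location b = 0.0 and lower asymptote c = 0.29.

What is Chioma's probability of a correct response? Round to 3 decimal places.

0.456

P(θ) = c + (1 − c) · 1 / (1 + exp(−a(θ − b)))
Exponent: 0.96 × (-1.24 − 0.0) = -1.1904
1/(1 + e^{1.1904}) = 0.2332
P = 0.29 + 0.71 × 0.2332 = 0.4556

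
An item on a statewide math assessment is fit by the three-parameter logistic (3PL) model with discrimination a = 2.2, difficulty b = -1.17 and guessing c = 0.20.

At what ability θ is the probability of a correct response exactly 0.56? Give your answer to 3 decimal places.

P(θ) = c + (1 − c) · 1 / (1 + exp(−a(θ − b)))
Remove guessing floor: (0.56 − 0.20)/(1 − 0.20) = 0.4500
logit = ln(0.4500/0.5500) = -0.2007
θ = b + logit/(a) = -1.17 + (-0.2007)/2.2000 = -1.2612

-1.261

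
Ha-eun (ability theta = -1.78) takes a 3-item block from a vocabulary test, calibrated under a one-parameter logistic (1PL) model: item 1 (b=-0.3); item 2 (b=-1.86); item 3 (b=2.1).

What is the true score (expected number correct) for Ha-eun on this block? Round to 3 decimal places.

P(theta) = 1 / (1 + exp(−(theta − b)))
P_1 = 1/(1+e^{1.4800}) = 0.1854
P_2 = 1/(1+e^{-0.0800}) = 0.5200
P_3 = 1/(1+e^{3.8800}) = 0.0202
E[score] = 0.1854 + 0.5200 + 0.0202 = 0.7256

0.726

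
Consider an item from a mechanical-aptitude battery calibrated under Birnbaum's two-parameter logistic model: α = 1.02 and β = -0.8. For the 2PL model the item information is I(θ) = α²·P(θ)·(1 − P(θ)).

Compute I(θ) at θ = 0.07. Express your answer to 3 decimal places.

0.215

P = 1/(1+e^{-0.8874}) = 0.7084
P(1−P) = 0.7084 × 0.2916 = 0.2066
I = α² × P(1−P) = 1.02² × 0.2066 = 0.21494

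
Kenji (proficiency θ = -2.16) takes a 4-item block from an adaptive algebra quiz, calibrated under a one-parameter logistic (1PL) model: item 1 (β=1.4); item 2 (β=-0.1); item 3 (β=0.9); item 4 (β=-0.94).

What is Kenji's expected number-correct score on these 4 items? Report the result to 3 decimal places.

P(θ) = 1 / (1 + exp(−(θ − β)))
P_1 = 1/(1+e^{3.5600}) = 0.0277
P_2 = 1/(1+e^{2.0600}) = 0.1130
P_3 = 1/(1+e^{3.0600}) = 0.0448
P_4 = 1/(1+e^{1.2200}) = 0.2279
E[score] = 0.0277 + 0.1130 + 0.0448 + 0.2279 = 0.4134

0.413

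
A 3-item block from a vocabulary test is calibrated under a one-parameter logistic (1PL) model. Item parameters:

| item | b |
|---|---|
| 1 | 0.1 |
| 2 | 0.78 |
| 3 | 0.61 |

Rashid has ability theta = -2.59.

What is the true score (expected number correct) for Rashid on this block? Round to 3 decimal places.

0.136

P(theta) = 1 / (1 + exp(−(theta − b)))
P_1 = 1/(1+e^{2.6900}) = 0.0636
P_2 = 1/(1+e^{3.3700}) = 0.0332
P_3 = 1/(1+e^{3.2000}) = 0.0392
E[score] = 0.0636 + 0.0332 + 0.0392 = 0.1360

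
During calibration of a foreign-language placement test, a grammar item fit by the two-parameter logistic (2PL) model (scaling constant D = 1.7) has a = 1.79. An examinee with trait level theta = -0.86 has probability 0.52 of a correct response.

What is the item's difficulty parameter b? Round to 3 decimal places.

-0.886

P(theta) = 1 / (1 + exp(−D·a(theta − b)))
logit(0.52) = ln(0.52/0.48) = 0.0800
b = theta − logit/(1.7·a) = -0.86 − 0.0800/3.0430 = -0.8863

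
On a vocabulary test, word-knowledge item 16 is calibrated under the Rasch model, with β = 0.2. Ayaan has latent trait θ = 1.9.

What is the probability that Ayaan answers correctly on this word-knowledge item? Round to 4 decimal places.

P(θ) = 1 / (1 + exp(−(θ − β)))
Exponent: (1.9 − 0.2) = 1.7000
1/(1 + e^{-1.7000}) = 0.8455
P = 0.8455

0.8455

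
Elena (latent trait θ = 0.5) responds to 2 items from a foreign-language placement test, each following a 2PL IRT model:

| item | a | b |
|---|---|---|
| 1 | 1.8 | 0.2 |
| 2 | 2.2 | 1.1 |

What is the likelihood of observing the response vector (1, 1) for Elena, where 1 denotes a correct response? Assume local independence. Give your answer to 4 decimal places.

0.1332

P(θ) = 1 / (1 + exp(−a(θ − b)))
P_1 = 1/(1+e^{-0.5400}) = 0.6318
P_2 = 1/(1+e^{1.3200}) = 0.2108
L = P_1 × P_2 = 0.6318 × 0.2108 = 0.13320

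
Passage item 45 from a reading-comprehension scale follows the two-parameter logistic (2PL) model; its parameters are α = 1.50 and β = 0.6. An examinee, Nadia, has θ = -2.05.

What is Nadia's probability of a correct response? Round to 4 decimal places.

0.0184

P(θ) = 1 / (1 + exp(−α(θ − β)))
Exponent: 1.50 × (-2.05 − 0.6) = -3.9750
1/(1 + e^{3.9750}) = 0.0184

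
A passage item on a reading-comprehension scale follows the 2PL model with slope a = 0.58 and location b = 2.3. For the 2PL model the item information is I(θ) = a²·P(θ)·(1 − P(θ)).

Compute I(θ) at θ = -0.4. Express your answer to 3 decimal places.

0.048

P = 1/(1+e^{1.5660}) = 0.1728
P(1−P) = 0.1728 × 0.8272 = 0.1429
I = a² × P(1−P) = 0.58² × 0.1429 = 0.04808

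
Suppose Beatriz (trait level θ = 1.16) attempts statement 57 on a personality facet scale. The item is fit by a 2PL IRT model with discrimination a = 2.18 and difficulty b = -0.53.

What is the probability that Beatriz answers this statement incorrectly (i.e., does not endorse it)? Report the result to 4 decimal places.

P(θ) = 1 / (1 + exp(−a(θ − b)))
Exponent: 2.18 × (1.16 − (-0.53)) = 3.6842
1/(1 + e^{-3.6842}) = 0.9755
P(incorrect) = 1 − 0.9755 = 0.0245

0.0245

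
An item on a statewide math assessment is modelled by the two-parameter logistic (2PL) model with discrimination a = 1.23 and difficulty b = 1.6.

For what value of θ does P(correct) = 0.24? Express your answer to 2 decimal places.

0.66

P(θ) = 1 / (1 + exp(−a(θ − b)))
logit = ln(0.2400/0.7600) = -1.1527
θ = b + logit/(a) = 1.6 + (-1.1527)/1.2300 = 0.6629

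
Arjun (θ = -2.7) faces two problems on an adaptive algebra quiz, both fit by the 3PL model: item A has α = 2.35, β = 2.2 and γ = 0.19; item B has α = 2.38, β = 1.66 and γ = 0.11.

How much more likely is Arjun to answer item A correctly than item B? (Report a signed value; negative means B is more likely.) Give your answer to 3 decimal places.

P(θ) = γ + (1 − γ) · 1 / (1 + exp(−α(θ − β)))
P_A = 0.1900
P_B = 0.1100
P_A − P_B = 0.0800

0.080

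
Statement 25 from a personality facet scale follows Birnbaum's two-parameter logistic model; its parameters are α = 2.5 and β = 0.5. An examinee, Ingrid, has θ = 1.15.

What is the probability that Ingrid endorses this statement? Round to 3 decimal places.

P(θ) = 1 / (1 + exp(−α(θ − β)))
Exponent: 2.5 × (1.15 − 0.5) = 1.6250
1/(1 + e^{-1.6250}) = 0.8355

0.835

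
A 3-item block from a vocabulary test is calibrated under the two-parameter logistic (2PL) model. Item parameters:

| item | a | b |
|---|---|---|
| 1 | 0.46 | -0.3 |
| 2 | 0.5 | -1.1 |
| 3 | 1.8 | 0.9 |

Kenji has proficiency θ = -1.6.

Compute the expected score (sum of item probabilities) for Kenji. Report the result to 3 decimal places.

P(θ) = 1 / (1 + exp(−a(θ − b)))
P_1 = 1/(1+e^{0.5980}) = 0.3548
P_2 = 1/(1+e^{0.2500}) = 0.4378
P_3 = 1/(1+e^{4.5000}) = 0.0110
E[score] = 0.3548 + 0.4378 + 0.0110 = 0.8036

0.804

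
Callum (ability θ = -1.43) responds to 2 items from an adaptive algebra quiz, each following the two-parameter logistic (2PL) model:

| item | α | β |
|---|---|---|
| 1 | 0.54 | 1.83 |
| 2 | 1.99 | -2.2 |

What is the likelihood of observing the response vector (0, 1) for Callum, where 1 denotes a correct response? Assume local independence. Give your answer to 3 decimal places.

P(θ) = 1 / (1 + exp(−α(θ − β)))
P_1 = 1/(1+e^{1.7604}) = 0.1467
P_2 = 1/(1+e^{-1.5323}) = 0.8223
L = (1−P_1) × P_2 = 0.8533 × 0.8223 = 0.70167

0.702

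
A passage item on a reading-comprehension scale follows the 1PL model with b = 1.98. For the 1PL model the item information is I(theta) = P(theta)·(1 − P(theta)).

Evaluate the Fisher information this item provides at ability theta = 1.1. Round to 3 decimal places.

P = 1/(1+e^{0.8800}) = 0.2932
P(1−P) = 0.2932 × 0.7068 = 0.2072
I = P(1−P) = 0.20722

0.207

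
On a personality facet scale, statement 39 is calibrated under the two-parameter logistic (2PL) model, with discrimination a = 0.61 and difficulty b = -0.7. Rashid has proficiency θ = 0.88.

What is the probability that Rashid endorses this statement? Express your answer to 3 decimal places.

P(θ) = 1 / (1 + exp(−a(θ − b)))
Exponent: 0.61 × (0.88 − (-0.7)) = 0.9638
1/(1 + e^{-0.9638}) = 0.7239

0.724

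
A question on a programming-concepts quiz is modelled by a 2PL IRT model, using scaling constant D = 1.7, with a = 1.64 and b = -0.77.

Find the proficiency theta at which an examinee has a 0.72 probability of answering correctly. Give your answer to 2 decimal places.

P(theta) = 1 / (1 + exp(−D·a(theta − b)))
logit = ln(0.7200/0.2800) = 0.9445
theta = b + logit/(1.7·a) = -0.77 + 0.9445/2.7880 = -0.4312

-0.43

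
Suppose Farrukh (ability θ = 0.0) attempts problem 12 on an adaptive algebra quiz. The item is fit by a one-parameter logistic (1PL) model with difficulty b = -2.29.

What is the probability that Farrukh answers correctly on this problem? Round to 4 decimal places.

P(θ) = 1 / (1 + exp(−(θ − b)))
Exponent: (0.0 − (-2.29)) = 2.2900
1/(1 + e^{-2.2900}) = 0.9080
P = 0.9080

0.9080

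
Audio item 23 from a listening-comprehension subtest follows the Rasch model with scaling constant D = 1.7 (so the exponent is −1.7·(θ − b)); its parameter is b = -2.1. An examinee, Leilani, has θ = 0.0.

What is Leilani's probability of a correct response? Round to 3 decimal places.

P(θ) = 1 / (1 + exp(−D·(θ − b)))
Exponent: 1.7 × (0.0 − (-2.1)) = 3.5700
1/(1 + e^{-3.5700}) = 0.9726
P = 0.9726

0.973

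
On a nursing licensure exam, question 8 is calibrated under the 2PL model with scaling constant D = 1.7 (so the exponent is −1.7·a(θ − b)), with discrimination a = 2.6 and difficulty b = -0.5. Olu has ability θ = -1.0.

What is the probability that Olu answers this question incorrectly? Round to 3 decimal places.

P(θ) = 1 / (1 + exp(−D·a(θ − b)))
Exponent: 1.7 × 2.6 × (-1.0 − (-0.5)) = -2.2100
1/(1 + e^{2.2100}) = 0.0989
P = 0.0989
P(incorrect) = 1 − 0.0989 = 0.9011

0.901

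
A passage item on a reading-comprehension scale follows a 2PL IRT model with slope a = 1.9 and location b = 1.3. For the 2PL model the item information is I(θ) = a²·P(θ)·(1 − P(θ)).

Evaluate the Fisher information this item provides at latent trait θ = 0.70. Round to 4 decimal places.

P = 1/(1+e^{1.1400}) = 0.2423
P(1−P) = 0.2423 × 0.7577 = 0.1836
I = a² × P(1−P) = 1.9² × 0.1836 = 0.66280

0.6628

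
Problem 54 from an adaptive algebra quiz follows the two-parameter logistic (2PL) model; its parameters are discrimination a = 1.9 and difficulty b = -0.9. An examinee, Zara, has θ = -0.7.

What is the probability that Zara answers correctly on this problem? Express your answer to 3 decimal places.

P(θ) = 1 / (1 + exp(−a(θ − b)))
Exponent: 1.9 × (-0.7 − (-0.9)) = 0.3800
1/(1 + e^{-0.3800}) = 0.5939

0.594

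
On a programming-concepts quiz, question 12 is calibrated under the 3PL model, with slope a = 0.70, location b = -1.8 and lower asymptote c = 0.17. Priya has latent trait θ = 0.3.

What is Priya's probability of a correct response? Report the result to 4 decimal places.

0.8448

P(θ) = c + (1 − c) · 1 / (1 + exp(−a(θ − b)))
Exponent: 0.70 × (0.3 − (-1.8)) = 1.4700
1/(1 + e^{-1.4700}) = 0.8131
P = 0.17 + 0.83 × 0.8131 = 0.8448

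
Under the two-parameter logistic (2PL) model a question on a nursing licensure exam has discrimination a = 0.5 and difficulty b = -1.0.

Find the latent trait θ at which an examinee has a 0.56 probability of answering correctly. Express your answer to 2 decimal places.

-0.52

P(θ) = 1 / (1 + exp(−a(θ − b)))
logit = ln(0.5600/0.4400) = 0.2412
θ = b + logit/(a) = -1.0 + 0.2412/0.5000 = -0.5177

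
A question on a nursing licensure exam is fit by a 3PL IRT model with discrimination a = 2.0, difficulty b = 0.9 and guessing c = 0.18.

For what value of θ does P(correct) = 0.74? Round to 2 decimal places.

1.28

P(θ) = c + (1 − c) · 1 / (1 + exp(−a(θ − b)))
Remove guessing floor: (0.74 − 0.18)/(1 − 0.18) = 0.6829
logit = ln(0.6829/0.3171) = 0.7673
θ = b + logit/(a) = 0.9 + 0.7673/2.0000 = 1.2836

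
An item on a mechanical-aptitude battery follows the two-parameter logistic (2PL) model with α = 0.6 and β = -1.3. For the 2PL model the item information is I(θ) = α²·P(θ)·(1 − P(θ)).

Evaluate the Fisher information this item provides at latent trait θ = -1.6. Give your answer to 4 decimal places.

P = 1/(1+e^{0.1800}) = 0.4551
P(1−P) = 0.4551 × 0.5449 = 0.2480
I = α² × P(1−P) = 0.6² × 0.2480 = 0.08927

0.0893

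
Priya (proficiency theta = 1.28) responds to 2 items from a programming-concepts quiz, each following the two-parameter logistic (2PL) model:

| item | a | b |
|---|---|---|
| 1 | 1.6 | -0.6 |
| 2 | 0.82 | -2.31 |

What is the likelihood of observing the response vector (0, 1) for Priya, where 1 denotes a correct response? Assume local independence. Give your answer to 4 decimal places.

0.0447

P(theta) = 1 / (1 + exp(−a(theta − b)))
P_1 = 1/(1+e^{-3.0080}) = 0.9529
P_2 = 1/(1+e^{-2.9438}) = 0.9500
L = (1−P_1) × P_2 = 0.0471 × 0.9500 = 0.04471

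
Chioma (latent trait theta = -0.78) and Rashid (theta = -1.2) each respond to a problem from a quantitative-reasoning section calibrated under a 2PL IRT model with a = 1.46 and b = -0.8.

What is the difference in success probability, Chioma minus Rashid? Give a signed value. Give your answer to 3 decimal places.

0.149

P(theta) = 1 / (1 + exp(−a(theta − b)))
P(Chioma) = 0.5073  [exponent 0.0292]
P(Rashid) = 0.3580  [exponent -0.5840]
Difference = 0.5073 − 0.3580 = 0.1493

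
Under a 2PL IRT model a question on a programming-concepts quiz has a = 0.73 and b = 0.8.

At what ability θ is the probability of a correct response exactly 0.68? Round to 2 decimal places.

P(θ) = 1 / (1 + exp(−a(θ − b)))
logit = ln(0.6800/0.3200) = 0.7538
θ = b + logit/(a) = 0.8 + 0.7538/0.7300 = 1.8326

1.83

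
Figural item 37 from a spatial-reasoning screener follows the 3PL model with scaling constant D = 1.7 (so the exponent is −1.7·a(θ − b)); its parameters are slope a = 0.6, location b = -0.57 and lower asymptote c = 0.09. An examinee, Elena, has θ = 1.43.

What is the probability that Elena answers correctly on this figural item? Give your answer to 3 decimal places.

0.895

P(θ) = c + (1 − c) · 1 / (1 + exp(−D·a(θ − b)))
Exponent: 1.7 × 0.6 × (1.43 − (-0.57)) = 2.0400
1/(1 + e^{-2.0400}) = 0.8849
P = 0.09 + 0.91 × 0.8849 = 0.8953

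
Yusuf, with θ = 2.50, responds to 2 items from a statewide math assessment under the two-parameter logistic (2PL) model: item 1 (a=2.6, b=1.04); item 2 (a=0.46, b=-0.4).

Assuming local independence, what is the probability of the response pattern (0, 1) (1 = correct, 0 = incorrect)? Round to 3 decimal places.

P(θ) = 1 / (1 + exp(−a(θ − b)))
P_1 = 1/(1+e^{-3.7960}) = 0.9780
P_2 = 1/(1+e^{-1.3340}) = 0.7915
L = (1−P_1) × P_2 = 0.0220 × 0.7915 = 0.01739

0.017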